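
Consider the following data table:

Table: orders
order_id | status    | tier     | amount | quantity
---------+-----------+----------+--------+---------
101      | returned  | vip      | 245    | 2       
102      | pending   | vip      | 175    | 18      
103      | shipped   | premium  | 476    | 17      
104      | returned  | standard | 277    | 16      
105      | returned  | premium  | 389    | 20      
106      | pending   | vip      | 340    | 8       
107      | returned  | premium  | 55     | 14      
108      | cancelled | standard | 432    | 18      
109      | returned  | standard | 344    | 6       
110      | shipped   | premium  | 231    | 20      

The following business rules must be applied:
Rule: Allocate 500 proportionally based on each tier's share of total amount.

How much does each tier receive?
premium: 194.16, standard: 177.63, vip: 128.21

Step 1: Calculate total amount = 2964
Step 2: Calculate each tier's proportion:
  premium: 1151/2964 = 38.83% → 194.16
  standard: 1053/2964 = 35.53% → 177.63
  vip: 760/2964 = 25.64% → 128.21
Step 3: Verify: sum of allocations ≈ 500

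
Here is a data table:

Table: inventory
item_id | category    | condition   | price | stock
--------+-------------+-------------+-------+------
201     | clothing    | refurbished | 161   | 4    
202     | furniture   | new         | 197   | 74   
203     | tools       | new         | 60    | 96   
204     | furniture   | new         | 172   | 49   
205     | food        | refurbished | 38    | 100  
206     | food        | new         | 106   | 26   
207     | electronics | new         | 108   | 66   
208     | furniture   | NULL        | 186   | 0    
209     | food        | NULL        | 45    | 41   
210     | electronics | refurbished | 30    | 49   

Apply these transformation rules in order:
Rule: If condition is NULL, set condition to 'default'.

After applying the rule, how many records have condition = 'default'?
2

Step 1: Count records where condition IS NULL
Step 2: Found 2 records with NULL condition
Step 3: These records will have condition set to 'default'
Step 4: Records already having condition = 'default': 0
Step 5: Answer: 2 + 0 = 2 records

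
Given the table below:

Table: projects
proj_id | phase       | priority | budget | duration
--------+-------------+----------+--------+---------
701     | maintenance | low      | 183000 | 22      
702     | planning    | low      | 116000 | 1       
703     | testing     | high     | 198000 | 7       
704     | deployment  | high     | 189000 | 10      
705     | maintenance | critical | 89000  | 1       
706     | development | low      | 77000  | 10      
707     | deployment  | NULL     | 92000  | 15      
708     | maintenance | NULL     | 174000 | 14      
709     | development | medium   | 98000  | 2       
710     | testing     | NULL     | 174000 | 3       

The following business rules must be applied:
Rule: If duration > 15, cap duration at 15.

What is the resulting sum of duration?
78

Step 1: 1 records have duration > 15
Step 2: These records originally summed to 22
Step 3: After capping: 1 × 15 = 15
Step 4: Unaffected records sum: 63
Step 5: Final sum = 15 + 63 = 78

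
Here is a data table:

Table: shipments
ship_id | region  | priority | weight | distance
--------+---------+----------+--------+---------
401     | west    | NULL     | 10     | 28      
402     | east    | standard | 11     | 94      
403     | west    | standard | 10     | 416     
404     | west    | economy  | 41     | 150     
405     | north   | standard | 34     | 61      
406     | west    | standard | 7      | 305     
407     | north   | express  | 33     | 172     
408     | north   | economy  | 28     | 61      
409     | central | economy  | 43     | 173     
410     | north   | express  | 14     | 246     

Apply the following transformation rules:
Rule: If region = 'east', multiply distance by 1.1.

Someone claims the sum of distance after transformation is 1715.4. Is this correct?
Yes, the result is correct.

Step 1: Calculate the correct sum after transformation
Step 2: Apply multiplier 1.1 to records where region = 'east'
Step 3: Correct result = 1715.4
Step 4: Claimed result = 1715.4
Step 5: 1715.4 = 1715.4 ✓
Conclusion: The claimed result is correct.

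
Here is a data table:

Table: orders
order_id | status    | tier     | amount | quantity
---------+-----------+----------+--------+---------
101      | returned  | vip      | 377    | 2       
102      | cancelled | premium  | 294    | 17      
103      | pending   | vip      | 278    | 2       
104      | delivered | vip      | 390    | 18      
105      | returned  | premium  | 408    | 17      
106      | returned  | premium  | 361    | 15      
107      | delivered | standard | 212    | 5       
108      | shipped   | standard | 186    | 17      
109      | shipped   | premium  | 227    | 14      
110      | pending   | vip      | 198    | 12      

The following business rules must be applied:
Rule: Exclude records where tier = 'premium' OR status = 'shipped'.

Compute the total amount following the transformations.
1455

Step 1: Find records where tier = 'premium' OR status = 'shipped'
Step 2: 5 records match, summing to 1476
Step 3: Original sum: 2931
Step 4: Remaining sum = 2931 - 1476 = 1455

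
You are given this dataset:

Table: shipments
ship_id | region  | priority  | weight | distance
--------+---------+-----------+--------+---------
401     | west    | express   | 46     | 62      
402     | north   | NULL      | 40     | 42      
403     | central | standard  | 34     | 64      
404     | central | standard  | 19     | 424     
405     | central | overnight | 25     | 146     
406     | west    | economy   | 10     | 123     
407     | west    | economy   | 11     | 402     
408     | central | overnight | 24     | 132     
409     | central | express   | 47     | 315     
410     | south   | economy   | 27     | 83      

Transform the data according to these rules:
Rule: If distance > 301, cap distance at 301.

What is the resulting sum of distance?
1555

Step 1: 3 records have distance > 301
Step 2: These records originally summed to 1141
Step 3: After capping: 3 × 301 = 903
Step 4: Unaffected records sum: 652
Step 5: Final sum = 903 + 652 = 1555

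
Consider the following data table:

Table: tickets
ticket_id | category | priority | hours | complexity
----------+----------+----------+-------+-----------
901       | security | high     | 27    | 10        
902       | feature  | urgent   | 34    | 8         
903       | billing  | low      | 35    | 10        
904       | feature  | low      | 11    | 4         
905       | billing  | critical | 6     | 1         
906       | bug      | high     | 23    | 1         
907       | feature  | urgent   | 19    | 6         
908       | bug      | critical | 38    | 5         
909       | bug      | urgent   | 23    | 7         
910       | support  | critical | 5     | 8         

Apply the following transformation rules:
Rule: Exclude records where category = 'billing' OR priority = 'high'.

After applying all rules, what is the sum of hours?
130

Step 1: Find records where category = 'billing' OR priority = 'high'
Step 2: 4 records match, summing to 91
Step 3: Original sum: 221
Step 4: Remaining sum = 221 - 91 = 130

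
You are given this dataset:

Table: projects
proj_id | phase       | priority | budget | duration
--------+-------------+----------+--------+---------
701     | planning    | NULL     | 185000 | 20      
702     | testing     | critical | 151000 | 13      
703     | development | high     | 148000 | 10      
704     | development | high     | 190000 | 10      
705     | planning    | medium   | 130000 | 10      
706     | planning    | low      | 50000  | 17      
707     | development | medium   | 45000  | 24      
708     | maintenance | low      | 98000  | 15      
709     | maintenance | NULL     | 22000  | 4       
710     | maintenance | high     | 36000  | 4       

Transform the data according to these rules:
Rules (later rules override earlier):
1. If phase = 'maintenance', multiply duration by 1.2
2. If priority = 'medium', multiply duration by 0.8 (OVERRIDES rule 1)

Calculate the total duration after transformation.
124.8

Step 1: Rule 2 takes priority for records with priority = 'medium'
  - 2 records: 34 × 0.8 = 27.2
Step 2: Rule 1 applies to remaining records with phase = 'maintenance'
  - 3 records: 23 × 1.2 = 27.6
Step 3: Other records unchanged: 70
Step 4: Final sum = 27.2 + 27.6 + 70 = 124.8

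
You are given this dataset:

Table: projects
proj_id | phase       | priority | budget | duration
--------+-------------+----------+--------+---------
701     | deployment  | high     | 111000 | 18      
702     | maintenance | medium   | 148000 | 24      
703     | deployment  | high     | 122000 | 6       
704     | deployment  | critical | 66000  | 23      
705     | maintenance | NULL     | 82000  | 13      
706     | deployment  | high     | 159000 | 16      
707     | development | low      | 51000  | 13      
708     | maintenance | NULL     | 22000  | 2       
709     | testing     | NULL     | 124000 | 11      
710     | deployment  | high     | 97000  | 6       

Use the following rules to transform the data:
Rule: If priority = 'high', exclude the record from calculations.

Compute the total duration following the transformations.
86

Step 1: Identify records where priority = 'high'
Step 2: The excluded records sum to 46
Step 3: Original total duration = 132
Step 4: Remaining total = 132 - 46 = 86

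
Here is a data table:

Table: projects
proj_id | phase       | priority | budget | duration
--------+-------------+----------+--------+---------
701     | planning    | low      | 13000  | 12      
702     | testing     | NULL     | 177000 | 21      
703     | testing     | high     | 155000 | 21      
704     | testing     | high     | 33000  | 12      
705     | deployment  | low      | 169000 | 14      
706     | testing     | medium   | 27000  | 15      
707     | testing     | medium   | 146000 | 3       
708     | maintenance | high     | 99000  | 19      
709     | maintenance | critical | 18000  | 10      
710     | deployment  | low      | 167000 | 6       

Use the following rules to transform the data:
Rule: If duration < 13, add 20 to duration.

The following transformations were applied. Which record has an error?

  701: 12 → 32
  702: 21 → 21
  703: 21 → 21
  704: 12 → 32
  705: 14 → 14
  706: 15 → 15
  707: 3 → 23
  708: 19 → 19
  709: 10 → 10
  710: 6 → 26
Record 709 has an error. The correct transformed value should be 30, not 10.

Step 1: Check each record against the rule
Step 2: Record 709 has duration = 10
Step 3: Since 10 < 13, the bonus should have been applied
Step 4: Correct value = 30, but claimed value = 10
Conclusion: Record 709 has the error.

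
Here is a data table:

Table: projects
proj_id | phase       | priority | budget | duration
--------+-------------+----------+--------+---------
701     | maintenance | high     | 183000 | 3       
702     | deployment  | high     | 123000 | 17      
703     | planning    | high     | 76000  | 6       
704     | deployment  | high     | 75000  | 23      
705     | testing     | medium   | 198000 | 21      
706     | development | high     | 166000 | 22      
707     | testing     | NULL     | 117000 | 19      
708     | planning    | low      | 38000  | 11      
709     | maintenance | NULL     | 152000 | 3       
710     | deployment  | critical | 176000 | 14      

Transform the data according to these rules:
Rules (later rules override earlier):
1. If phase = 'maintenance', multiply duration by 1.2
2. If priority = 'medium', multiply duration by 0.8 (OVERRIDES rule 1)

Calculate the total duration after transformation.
136.0

Step 1: Rule 2 takes priority for records with priority = 'medium'
  - 1 records: 21 × 0.8 = 16.8
Step 2: Rule 1 applies to remaining records with phase = 'maintenance'
  - 2 records: 6 × 1.2 = 7.2
Step 3: Other records unchanged: 112
Step 4: Final sum = 16.8 + 7.2 + 112 = 136.0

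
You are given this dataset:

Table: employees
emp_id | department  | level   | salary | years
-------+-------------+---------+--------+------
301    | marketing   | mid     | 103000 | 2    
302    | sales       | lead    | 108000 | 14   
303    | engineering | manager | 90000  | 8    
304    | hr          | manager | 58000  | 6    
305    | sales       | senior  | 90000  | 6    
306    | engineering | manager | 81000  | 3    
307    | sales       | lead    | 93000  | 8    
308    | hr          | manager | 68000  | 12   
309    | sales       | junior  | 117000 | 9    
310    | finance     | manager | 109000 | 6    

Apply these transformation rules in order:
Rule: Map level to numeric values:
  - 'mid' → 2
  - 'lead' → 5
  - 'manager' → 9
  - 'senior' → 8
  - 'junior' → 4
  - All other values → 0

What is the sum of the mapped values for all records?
69

Step 1: Apply mapping to each record
Step 2: Count by status:
  'mid': 1 records × 2 = 2
  'lead': 2 records × 5 = 10
  'manager': 5 records × 9 = 45
  'senior': 1 records × 8 = 8
  'junior': 1 records × 4 = 4
Step 3: Sum all mapped values = 69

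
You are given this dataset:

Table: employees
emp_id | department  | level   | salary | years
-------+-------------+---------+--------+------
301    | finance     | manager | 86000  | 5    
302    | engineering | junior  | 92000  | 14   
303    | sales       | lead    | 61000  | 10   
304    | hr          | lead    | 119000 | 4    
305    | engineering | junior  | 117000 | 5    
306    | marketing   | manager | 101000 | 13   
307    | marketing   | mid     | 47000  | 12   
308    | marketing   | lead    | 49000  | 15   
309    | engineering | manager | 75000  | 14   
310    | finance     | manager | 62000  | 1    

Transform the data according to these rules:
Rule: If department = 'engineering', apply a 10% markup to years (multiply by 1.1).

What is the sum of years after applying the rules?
96.3

Step 1: Records with department = 'engineering' have total years = 33
Step 2: Apply multiplier: 33 × 1.1 = 36.3
Step 3: Other records total: 60
Step 4: Final sum = 36.3 + 60 = 96.3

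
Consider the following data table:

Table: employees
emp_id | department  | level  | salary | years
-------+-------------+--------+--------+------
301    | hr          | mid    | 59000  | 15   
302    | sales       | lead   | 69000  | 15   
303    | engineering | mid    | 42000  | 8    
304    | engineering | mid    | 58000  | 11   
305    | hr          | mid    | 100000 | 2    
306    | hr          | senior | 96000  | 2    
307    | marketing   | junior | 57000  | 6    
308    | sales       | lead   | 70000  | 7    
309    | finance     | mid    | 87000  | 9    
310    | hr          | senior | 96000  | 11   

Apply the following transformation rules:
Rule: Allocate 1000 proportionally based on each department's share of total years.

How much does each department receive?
engineering: 220.93, finance: 104.65, hr: 348.84, marketing: 69.77, sales: 255.81

Step 1: Calculate total years = 86
Step 2: Calculate each department's proportion:
  engineering: 19/86 = 22.09% → 220.93
  finance: 9/86 = 10.47% → 104.65
  hr: 30/86 = 34.88% → 348.84
  marketing: 6/86 = 6.98% → 69.77
  sales: 22/86 = 25.58% → 255.81
Step 3: Verify: sum of allocations ≈ 1000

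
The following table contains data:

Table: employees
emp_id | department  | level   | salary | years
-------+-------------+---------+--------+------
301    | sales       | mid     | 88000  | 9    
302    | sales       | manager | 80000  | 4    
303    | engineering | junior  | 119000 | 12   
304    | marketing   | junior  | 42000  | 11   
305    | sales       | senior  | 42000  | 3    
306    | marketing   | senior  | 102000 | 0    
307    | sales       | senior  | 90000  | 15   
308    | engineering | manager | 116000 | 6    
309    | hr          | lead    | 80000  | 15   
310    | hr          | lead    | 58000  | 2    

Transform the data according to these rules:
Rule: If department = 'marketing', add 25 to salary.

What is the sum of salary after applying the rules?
817050

Step 1: Count records where department = 'marketing': 2
Step 2: Total bonus added: 2 × 25 = 50
Step 3: Original sum of salary: 817000
Step 4: Final sum = 817000 + 50 = 817050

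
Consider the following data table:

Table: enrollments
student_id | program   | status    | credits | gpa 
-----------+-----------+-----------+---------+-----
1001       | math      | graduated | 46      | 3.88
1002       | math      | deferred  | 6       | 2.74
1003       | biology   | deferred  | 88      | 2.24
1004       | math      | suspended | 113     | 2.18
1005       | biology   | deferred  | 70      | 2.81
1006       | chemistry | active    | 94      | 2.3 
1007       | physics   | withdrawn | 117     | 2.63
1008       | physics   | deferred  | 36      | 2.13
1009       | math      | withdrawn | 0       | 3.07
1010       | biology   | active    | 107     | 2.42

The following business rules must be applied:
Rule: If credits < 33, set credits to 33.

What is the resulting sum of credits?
737

Step 1: 2 records have credits < 33
Step 2: These records originally summed to 6
Step 3: After setting to minimum: 2 × 33 = 66
Step 4: Unaffected records sum: 671
Step 5: Final sum = 66 + 671 = 737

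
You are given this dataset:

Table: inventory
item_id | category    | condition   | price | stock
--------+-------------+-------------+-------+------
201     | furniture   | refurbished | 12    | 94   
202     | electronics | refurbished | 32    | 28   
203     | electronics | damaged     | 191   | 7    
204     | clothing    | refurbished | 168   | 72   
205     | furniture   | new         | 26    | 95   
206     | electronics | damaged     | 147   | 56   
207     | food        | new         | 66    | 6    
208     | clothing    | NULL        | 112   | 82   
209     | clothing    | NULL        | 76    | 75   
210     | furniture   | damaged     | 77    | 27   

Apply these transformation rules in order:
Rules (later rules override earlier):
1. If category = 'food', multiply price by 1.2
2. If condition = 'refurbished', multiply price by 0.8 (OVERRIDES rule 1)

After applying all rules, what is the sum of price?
877.8

Step 1: Rule 2 takes priority for records with condition = 'refurbished'
  - 3 records: 212 × 0.8 = 169.6
Step 2: Rule 1 applies to remaining records with category = 'food'
  - 1 records: 66 × 1.2 = 79.2
Step 3: Other records unchanged: 629
Step 4: Final sum = 169.6 + 79.2 + 629 = 877.8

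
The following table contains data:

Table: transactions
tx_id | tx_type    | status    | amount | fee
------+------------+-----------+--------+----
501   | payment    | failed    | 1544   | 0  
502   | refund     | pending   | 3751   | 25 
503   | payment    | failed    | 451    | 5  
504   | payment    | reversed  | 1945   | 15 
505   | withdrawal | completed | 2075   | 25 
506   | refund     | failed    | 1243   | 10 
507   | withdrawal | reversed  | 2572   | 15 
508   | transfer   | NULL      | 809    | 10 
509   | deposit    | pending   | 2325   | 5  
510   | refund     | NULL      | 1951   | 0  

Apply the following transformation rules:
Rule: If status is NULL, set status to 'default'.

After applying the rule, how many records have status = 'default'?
2

Step 1: Count records where status IS NULL
Step 2: Found 2 records with NULL status
Step 3: These records will have status set to 'default'
Step 4: Records already having status = 'default': 0
Step 5: Answer: 2 + 0 = 2 records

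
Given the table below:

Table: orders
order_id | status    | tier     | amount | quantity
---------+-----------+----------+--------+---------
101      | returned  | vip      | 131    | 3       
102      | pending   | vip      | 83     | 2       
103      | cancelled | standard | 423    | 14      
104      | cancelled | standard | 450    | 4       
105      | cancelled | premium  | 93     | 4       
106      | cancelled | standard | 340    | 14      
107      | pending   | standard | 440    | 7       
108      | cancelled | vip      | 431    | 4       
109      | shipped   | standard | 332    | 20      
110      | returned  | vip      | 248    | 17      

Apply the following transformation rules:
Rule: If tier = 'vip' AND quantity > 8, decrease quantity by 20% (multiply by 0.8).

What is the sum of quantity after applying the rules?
85.6

Step 1: Find records where tier = 'vip' AND quantity > 8
Step 2: 1 records match, summing to 17
Step 3: After multiplier: 17 × 0.8 = 13.6
Step 4: Unaffected records sum: 72
Step 5: Final sum = 13.6 + 72 = 85.6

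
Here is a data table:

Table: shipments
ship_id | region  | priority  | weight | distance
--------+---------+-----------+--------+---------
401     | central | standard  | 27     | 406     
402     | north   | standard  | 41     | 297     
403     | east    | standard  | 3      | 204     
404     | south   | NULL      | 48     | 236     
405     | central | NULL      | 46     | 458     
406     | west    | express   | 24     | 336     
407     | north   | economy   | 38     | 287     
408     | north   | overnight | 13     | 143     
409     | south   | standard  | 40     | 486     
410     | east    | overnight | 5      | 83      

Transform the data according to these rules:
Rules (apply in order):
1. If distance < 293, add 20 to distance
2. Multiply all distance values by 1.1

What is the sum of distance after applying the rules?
3339.6

Step 1: Apply Rule 1 - Add 20 to records with distance < 293
  - 5 records affected: 953 + (5 × 20) = 1053
  - Unaffected records: 1983
  - Sum after Rule 1: 3036
Step 2: Apply Rule 2 - Multiply all by 1.1
  - 3036 × 1.1 = 3339.6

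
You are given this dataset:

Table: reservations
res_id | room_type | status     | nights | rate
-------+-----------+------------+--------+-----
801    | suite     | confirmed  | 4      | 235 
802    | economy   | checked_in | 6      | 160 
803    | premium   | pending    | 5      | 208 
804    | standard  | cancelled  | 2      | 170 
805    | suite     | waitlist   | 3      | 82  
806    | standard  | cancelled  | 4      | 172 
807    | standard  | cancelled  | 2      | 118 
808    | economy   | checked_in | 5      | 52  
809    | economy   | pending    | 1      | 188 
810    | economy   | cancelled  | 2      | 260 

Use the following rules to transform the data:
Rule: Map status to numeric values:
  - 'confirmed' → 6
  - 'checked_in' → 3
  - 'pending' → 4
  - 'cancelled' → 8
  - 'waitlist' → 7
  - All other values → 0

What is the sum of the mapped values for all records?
59

Step 1: Apply mapping to each record
Step 2: Count by status:
  'confirmed': 1 records × 6 = 6
  'checked_in': 2 records × 3 = 6
  'pending': 2 records × 4 = 8
  'cancelled': 4 records × 8 = 32
  'waitlist': 1 records × 7 = 7
Step 3: Sum all mapped values = 59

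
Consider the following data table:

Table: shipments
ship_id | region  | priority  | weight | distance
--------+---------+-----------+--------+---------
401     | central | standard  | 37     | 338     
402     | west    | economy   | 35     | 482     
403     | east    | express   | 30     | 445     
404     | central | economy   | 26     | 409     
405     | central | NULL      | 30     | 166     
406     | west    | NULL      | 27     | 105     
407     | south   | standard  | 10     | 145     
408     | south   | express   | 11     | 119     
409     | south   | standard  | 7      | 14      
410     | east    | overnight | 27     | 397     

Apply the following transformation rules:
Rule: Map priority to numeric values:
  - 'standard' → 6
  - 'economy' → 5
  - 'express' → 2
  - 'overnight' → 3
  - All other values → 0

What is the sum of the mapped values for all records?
35

Step 1: Apply mapping to each record
Step 2: Count by status:
  'standard': 3 records × 6 = 18
  'economy': 2 records × 5 = 10
  'express': 2 records × 2 = 4
  'overnight': 1 records × 3 = 3
Step 3: Sum all mapped values = 35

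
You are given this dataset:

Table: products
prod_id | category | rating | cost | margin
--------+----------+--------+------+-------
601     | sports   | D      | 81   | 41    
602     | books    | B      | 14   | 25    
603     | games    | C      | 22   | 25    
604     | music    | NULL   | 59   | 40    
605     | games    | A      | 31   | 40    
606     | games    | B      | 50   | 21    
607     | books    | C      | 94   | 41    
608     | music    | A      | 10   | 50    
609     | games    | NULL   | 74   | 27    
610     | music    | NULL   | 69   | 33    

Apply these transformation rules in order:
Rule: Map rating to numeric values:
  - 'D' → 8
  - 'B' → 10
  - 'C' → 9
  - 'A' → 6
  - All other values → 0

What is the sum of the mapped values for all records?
58

Step 1: Apply mapping to each record
Step 2: Count by status:
  'D': 1 records × 8 = 8
  'B': 2 records × 10 = 20
  'C': 2 records × 9 = 18
  'A': 2 records × 6 = 12
Step 3: Sum all mapped values = 58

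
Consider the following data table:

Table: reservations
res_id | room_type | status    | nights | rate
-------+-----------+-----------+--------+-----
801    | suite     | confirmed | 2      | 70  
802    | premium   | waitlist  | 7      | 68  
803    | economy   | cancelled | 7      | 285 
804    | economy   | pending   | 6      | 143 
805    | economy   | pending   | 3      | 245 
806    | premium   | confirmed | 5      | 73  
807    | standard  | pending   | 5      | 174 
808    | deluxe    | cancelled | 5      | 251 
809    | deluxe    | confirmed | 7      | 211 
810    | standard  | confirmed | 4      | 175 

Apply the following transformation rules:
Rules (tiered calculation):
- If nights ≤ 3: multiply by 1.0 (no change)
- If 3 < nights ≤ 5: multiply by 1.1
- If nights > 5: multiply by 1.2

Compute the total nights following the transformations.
58.3

Step 1: Tier 1 (nights ≤ 3): 2 records, sum = 5 × 1.0 = 5.0
Step 2: Tier 2 (3 < nights ≤ 5): 4 records, sum = 19 × 1.1 = 20.9
Step 3: Tier 3 (nights > 5): 4 records, sum = 27 × 1.2 = 32.4
Step 4: Final sum = 5.0 + 20.9 + 32.4 = 58.3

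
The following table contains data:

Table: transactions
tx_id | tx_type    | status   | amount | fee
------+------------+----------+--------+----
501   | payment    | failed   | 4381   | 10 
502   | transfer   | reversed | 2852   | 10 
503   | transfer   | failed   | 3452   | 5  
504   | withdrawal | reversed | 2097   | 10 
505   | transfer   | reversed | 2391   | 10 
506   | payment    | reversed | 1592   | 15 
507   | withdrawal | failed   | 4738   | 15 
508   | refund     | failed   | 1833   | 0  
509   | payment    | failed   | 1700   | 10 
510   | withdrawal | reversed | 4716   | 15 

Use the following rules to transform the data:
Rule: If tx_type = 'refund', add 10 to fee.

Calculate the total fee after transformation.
110

Step 1: Count records where tx_type = 'refund': 1
Step 2: Total bonus added: 1 × 10 = 10
Step 3: Original sum of fee: 100
Step 4: Final sum = 100 + 10 = 110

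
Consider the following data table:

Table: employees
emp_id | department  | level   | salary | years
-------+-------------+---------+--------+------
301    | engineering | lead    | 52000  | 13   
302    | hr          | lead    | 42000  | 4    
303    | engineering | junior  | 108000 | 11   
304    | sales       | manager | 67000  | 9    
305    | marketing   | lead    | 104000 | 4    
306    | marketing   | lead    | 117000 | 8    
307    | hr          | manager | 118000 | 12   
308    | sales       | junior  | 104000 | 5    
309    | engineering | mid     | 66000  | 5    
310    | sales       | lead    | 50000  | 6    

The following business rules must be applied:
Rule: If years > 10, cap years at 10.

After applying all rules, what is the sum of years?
71

Step 1: 3 records have years > 10
Step 2: These records originally summed to 36
Step 3: After capping: 3 × 10 = 30
Step 4: Unaffected records sum: 41
Step 5: Final sum = 30 + 41 = 71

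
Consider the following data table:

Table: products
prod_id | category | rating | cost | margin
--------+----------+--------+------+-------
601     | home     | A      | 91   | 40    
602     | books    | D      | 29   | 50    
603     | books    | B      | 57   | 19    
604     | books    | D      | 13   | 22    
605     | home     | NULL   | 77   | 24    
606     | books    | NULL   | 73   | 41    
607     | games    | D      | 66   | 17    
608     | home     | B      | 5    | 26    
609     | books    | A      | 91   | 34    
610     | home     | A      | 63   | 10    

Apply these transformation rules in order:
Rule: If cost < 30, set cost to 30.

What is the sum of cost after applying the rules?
608

Step 1: 3 records have cost < 30
Step 2: These records originally summed to 47
Step 3: After setting to minimum: 3 × 30 = 90
Step 4: Unaffected records sum: 518
Step 5: Final sum = 90 + 518 = 608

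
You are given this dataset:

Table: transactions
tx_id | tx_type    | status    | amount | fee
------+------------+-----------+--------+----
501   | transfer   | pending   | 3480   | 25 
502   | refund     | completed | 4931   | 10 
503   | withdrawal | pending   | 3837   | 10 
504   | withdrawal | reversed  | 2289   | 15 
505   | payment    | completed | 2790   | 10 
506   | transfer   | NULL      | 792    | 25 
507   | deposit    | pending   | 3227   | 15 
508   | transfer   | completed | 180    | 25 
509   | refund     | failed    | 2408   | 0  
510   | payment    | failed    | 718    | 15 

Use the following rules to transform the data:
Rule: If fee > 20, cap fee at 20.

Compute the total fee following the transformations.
135

Step 1: 3 records have fee > 20
Step 2: These records originally summed to 75
Step 3: After capping: 3 × 20 = 60
Step 4: Unaffected records sum: 75
Step 5: Final sum = 60 + 75 = 135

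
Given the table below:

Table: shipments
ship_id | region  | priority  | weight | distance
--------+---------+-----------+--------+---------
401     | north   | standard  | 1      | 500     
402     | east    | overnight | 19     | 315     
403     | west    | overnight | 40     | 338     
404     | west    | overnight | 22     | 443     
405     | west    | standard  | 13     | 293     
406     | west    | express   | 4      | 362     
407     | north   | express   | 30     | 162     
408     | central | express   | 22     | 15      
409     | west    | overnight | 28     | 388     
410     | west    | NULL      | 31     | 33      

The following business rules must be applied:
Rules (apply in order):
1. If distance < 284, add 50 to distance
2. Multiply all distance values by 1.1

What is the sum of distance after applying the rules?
3298.9

Step 1: Apply Rule 1 - Add 50 to records with distance < 284
  - 3 records affected: 210 + (3 × 50) = 360
  - Unaffected records: 2639
  - Sum after Rule 1: 2999
Step 2: Apply Rule 2 - Multiply all by 1.1
  - 2999 × 1.1 = 3298.9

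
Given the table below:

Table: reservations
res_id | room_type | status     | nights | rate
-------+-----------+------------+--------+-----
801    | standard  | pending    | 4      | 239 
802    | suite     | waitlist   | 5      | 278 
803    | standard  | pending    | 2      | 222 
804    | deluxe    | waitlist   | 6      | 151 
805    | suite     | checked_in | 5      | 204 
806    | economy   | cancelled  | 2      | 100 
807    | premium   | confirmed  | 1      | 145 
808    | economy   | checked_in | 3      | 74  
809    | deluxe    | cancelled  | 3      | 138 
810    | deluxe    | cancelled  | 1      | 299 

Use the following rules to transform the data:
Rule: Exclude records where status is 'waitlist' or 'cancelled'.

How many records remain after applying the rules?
5

Step 1: Count records to exclude
  - 2 (waitlist) + 3 (cancelled) = 5 records
Step 2: Total records: 10
Step 3: Remaining = 10 - 5 = 5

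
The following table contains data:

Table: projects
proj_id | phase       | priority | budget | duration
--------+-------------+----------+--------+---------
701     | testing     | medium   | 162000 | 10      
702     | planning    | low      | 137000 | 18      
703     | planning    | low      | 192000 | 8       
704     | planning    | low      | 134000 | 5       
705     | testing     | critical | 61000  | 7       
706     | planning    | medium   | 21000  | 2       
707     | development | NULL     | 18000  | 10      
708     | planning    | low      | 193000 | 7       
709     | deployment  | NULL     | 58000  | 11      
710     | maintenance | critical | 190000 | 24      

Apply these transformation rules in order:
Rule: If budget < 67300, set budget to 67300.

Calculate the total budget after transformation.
1277200

Step 1: 4 records have budget < 67300
Step 2: These records originally summed to 158000
Step 3: After setting to minimum: 4 × 67300 = 269200
Step 4: Unaffected records sum: 1008000
Step 5: Final sum = 269200 + 1008000 = 1277200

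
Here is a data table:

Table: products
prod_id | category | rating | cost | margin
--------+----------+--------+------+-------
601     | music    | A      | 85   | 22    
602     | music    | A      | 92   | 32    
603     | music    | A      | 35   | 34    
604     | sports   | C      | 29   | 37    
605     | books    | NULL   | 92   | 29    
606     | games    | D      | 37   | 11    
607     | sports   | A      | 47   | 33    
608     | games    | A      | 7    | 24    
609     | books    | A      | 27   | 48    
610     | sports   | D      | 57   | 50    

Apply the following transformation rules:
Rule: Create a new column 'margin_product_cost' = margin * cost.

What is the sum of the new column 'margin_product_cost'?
16017

Step 1: For each record, compute margin * cost
Example calculations:
  22 * 85 = 1870
  32 * 92 = 2944
  34 * 35 = 1190
  ...
Step 2: Sum all derived values
Step 3: Total = 16017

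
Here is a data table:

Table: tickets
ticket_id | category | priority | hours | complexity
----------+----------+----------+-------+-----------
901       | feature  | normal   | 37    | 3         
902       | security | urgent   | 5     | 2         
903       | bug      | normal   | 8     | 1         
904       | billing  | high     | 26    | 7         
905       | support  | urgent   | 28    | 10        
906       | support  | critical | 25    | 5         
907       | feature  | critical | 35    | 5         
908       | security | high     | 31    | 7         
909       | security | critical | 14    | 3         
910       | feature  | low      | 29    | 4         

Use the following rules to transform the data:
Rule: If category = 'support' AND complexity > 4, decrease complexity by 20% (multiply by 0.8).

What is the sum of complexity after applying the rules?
44.0

Step 1: Find records where category = 'support' AND complexity > 4
Step 2: 2 records match, summing to 15
Step 3: After multiplier: 15 × 0.8 = 12.0
Step 4: Unaffected records sum: 32
Step 5: Final sum = 12.0 + 32 = 44.0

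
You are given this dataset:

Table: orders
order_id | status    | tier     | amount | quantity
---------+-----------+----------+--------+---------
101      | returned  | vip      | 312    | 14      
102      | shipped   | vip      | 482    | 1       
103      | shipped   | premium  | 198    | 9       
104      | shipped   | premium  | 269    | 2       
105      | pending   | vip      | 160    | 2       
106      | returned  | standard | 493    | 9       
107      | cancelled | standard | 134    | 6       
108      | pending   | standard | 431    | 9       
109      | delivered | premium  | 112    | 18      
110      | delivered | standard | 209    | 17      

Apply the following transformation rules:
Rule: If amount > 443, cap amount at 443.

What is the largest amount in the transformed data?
443

Step 1: Original maximum amount = 493
Step 2: Apply cap at 443
Step 3: 2 records had amount > 443 and were capped
Step 4: Maximum after transformation = 443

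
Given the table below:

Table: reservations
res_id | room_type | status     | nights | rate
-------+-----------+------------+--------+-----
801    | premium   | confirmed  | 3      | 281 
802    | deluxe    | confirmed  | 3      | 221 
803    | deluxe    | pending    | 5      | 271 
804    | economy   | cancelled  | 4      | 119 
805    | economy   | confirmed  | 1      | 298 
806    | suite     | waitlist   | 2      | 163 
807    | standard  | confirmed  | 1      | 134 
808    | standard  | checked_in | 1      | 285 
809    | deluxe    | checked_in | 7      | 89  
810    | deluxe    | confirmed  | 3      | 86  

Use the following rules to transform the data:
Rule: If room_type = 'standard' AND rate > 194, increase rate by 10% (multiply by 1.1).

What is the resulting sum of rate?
1975.5

Step 1: Find records where room_type = 'standard' AND rate > 194
Step 2: 1 records match, summing to 285
Step 3: After multiplier: 285 × 1.1 = 313.5
Step 4: Unaffected records sum: 1662
Step 5: Final sum = 313.5 + 1662 = 1975.5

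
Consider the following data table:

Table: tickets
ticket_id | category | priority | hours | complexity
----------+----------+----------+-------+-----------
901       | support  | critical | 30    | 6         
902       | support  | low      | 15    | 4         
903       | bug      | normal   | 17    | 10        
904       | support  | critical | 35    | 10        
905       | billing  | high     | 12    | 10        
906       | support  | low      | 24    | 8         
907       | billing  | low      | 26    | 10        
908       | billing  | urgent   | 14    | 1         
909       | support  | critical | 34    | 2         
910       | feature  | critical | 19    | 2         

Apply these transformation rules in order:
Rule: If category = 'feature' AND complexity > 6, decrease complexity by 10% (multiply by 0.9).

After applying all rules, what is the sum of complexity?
63

Step 1: Find records where category = 'feature' AND complexity > 6
Step 2: 0 records match, summing to 0
Step 3: After multiplier: 0 × 0.9 = 0.0
Step 4: Unaffected records sum: 63
Step 5: Final sum = 0.0 + 63 = 63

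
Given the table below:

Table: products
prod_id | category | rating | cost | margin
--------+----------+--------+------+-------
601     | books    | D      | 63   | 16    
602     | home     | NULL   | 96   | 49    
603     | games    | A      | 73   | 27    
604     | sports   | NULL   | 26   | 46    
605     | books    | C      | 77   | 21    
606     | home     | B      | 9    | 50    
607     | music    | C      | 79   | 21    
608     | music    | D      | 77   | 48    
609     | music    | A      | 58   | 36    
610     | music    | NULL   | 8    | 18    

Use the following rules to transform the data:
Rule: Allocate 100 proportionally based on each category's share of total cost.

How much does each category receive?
books: 24.73, games: 12.9, home: 18.55, music: 39.22, sports: 4.59

Step 1: Calculate total cost = 566
Step 2: Calculate each category's proportion:
  books: 140/566 = 24.73% → 24.73
  games: 73/566 = 12.90% → 12.9
  home: 105/566 = 18.55% → 18.55
  music: 222/566 = 39.22% → 39.22
  sports: 26/566 = 4.59% → 4.59
Step 3: Verify: sum of allocations ≈ 100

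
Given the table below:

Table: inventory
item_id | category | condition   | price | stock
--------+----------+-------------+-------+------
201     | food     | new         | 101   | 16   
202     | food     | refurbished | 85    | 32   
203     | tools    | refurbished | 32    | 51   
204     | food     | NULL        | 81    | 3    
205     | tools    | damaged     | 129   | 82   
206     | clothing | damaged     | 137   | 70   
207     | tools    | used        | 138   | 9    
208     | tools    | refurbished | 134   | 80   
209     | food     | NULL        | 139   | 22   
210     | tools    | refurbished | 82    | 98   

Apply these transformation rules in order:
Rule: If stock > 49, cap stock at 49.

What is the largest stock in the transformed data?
49

Step 1: Original maximum stock = 98
Step 2: Apply cap at 49
Step 3: 5 records had stock > 49 and were capped
Step 4: Maximum after transformation = 49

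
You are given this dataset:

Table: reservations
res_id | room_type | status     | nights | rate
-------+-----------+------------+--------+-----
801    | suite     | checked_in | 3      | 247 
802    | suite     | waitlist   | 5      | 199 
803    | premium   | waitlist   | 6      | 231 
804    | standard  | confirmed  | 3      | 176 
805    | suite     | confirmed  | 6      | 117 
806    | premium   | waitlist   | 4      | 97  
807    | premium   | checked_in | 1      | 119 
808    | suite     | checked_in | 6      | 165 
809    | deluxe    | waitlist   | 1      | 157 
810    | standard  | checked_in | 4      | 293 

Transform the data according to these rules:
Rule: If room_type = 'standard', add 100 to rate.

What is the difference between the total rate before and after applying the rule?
200

Step 1: Original sum of rate = 1801
Step 2: 2 records have room_type = 'standard'
Step 3: Each affected record changes by 100
Step 4: Total change = 2 × 100 = 200
Step 5: New sum = 1801 + 200 = 2001
Step 6: Difference = |2001 - 1801| = 200
        (Sum increased by 200)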